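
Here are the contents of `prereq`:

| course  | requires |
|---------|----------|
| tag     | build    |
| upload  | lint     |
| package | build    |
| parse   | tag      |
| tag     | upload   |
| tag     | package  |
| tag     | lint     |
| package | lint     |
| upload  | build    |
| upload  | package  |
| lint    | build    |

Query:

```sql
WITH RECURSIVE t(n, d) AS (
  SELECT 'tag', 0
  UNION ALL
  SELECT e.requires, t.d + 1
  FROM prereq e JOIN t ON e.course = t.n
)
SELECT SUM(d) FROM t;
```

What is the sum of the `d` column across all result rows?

32

Base: (tag, d=0).
Iteration 1: edges from {tag} -> (build, d=1), (lint, d=1), (package, d=1), (upload, d=1).
Iteration 2: edges from {build,lint,package,upload} -> (build, d=2) x3, (lint, d=2) x2, (package, d=2). [UNION ALL keeps all 6 new rows, including repeats]
Iteration 3: edges from {build,lint,package} -> (build, d=3) x3, (lint, d=3). [UNION ALL keeps all 4 new rows, including repeats]
Iteration 4: edges from {build,lint} -> (build, d=4).
Iteration 5: no outgoing edges from {build}; recursion stops.
SUM(d) = 0 + 1 + 1 + 1 + 1 + 2 + 2 + 2 + 2 + 2 + 2 + 3 + 3 + 3 + 3 + 4 = 32.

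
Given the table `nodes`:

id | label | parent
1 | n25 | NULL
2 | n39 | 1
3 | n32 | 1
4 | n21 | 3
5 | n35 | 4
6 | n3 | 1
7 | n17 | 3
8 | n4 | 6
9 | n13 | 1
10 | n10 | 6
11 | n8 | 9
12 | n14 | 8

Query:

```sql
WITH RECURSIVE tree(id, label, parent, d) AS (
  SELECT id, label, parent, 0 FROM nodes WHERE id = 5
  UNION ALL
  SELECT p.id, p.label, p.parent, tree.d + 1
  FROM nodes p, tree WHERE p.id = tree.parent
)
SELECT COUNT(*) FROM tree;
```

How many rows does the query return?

Base: id=5 (n35), parent=4, d 0.
Iteration 1: join on id=4 -> n21 (id 4, parent=3, d 1).
Iteration 2: join on id=3 -> n32 (id 3, parent=1, d 2).
Iteration 3: join on id=1 -> n25 (id 1, parent=NULL, d 3).
Iteration 4: parent is NULL; no match; recursion stops.
Total rows emitted: 4.

4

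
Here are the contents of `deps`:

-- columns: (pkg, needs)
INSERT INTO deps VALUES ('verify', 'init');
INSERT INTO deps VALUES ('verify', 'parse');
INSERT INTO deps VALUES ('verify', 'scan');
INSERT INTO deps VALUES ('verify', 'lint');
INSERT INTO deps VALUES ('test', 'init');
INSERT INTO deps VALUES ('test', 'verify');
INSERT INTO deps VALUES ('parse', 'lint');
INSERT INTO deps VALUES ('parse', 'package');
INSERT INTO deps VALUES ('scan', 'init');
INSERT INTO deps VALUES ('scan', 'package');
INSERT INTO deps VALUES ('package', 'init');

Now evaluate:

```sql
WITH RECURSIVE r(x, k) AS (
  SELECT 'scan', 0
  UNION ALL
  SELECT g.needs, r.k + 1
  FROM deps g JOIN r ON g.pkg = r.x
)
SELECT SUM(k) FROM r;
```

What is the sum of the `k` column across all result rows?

4

Base: (scan, k=0).
Iteration 1: edges from {scan} -> (init, k=1), (package, k=1).
Iteration 2: edges from {init,package} -> (init, k=2).
Iteration 3: no outgoing edges from {init}; recursion stops.
SUM(k) = 0 + 1 + 1 + 2 = 4.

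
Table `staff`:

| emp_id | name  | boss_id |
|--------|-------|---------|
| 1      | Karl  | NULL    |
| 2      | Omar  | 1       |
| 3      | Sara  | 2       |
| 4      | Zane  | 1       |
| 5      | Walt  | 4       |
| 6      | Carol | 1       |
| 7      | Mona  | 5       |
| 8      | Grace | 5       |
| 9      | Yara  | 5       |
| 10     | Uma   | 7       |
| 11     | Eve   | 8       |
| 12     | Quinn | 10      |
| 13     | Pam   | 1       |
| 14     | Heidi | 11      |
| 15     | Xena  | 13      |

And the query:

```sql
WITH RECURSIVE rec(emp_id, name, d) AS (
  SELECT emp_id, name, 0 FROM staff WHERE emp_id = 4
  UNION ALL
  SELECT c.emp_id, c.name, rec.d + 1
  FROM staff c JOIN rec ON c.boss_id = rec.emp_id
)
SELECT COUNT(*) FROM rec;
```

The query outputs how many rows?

Base: emp_id=4 (Zane) at d 0.
Iteration 1: rows with boss_id in {4} -> Walt (id 5, d 1).
Iteration 2: rows with boss_id in {5} -> Mona (id 7, d 2), Grace (id 8, d 2), Yara (id 9, d 2).
Iteration 3: rows with boss_id in {7,8,9} -> Uma (id 10, d 3), Eve (id 11, d 3).
Iteration 4: rows with boss_id in {10,11} -> Quinn (id 12, d 4), Heidi (id 14, d 4).
Iteration 5: no rows with boss_id in {12,14}; recursion stops.
Total rows emitted: 9.

9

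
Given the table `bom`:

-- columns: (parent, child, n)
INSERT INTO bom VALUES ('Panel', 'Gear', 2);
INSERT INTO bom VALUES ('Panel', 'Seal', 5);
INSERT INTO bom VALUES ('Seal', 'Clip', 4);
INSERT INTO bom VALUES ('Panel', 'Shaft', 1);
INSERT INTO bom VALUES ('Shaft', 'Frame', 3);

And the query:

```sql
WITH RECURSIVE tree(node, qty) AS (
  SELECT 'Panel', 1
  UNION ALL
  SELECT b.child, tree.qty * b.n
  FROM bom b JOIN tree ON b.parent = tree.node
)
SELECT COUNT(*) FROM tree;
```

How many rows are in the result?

6

Base: (Panel, qty=1).
Iteration 1: components of {Panel} -> Gear = 1*2 = 2, Seal = 1*5 = 5, Shaft = 1*1 = 1.
Iteration 2: components of {Gear,Seal,Shaft} -> Clip = 5*4 = 20, Frame = 1*3 = 3.
Iteration 3: no further components; recursion stops.
Total rows emitted: 6.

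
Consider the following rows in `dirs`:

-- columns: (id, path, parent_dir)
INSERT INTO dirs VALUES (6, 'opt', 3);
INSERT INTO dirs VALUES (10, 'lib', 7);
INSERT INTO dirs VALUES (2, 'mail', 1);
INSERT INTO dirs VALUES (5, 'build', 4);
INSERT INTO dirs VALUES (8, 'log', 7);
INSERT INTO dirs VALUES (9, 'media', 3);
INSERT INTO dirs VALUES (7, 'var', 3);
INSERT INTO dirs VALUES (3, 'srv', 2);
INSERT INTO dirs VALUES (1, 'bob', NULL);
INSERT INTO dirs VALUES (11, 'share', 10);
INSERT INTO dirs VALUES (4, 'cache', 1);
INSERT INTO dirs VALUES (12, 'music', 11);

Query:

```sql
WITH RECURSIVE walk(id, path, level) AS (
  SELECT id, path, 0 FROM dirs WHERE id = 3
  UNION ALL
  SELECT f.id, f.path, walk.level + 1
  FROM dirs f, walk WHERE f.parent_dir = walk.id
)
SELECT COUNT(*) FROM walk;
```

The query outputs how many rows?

Base: id=3 (srv) at level 0.
Iteration 1: rows with parent_dir in {3} -> opt (id 6, level 1), var (id 7, level 1), media (id 9, level 1).
Iteration 2: rows with parent_dir in {6,7,9} -> log (id 8, level 2), lib (id 10, level 2).
Iteration 3: rows with parent_dir in {8,10} -> share (id 11, level 3).
Iteration 4: rows with parent_dir in {11} -> music (id 12, level 4).
Iteration 5: no rows with parent_dir in {12}; recursion stops.
Total rows emitted: 8.

8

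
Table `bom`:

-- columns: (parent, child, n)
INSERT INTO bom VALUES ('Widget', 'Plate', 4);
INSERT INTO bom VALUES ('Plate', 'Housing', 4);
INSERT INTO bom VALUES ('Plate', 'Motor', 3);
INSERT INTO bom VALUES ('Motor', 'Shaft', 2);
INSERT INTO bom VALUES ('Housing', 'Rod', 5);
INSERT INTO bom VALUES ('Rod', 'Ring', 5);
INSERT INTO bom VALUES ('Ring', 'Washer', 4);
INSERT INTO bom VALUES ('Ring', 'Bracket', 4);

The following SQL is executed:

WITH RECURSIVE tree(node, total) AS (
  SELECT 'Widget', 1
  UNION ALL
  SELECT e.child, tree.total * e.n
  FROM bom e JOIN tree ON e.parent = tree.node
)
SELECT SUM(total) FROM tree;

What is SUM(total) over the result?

Base: (Widget, total=1).
Iteration 1: components of {Widget} -> Plate = 1*4 = 4.
Iteration 2: components of {Plate} -> Housing = 4*4 = 16, Motor = 4*3 = 12.
Iteration 3: components of {Housing,Motor} -> Rod = 16*5 = 80, Shaft = 12*2 = 24.
Iteration 4: components of {Rod,Shaft} -> Ring = 80*5 = 400.
Iteration 5: components of {Ring} -> Bracket = 400*4 = 1600, Washer = 400*4 = 1600.
Iteration 6: no further components; recursion stops.
SUM(total) = 1 + 4 + 16 + 12 + 80 + 24 + 400 + 1600 + 1600 = 3737.

3737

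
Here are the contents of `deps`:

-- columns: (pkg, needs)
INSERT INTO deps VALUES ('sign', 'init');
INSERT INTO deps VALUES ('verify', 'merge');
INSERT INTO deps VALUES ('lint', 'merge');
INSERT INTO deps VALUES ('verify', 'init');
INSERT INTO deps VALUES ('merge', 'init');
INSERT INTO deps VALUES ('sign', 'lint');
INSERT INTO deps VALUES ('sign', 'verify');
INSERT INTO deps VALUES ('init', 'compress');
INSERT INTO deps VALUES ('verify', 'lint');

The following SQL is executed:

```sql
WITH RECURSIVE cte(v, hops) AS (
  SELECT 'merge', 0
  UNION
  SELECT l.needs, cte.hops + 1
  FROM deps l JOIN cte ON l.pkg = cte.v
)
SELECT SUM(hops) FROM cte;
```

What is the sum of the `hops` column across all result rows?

Base: (merge, hops=0).
Iteration 1: edges from {merge} -> (init, hops=1).
Iteration 2: edges from {init} -> (compress, hops=2).
Iteration 3: no outgoing edges from {compress}; recursion stops.
SUM(hops) = 0 + 1 + 2 = 3.

3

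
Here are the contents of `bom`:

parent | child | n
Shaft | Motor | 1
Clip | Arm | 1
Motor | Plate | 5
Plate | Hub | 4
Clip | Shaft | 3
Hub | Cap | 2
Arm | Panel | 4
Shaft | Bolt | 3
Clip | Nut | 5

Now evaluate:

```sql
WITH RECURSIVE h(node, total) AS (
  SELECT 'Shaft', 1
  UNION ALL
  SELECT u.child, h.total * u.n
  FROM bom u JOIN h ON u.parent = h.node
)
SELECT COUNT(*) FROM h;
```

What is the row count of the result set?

6

Base: (Shaft, total=1).
Iteration 1: components of {Shaft} -> Bolt = 1*3 = 3, Motor = 1*1 = 1.
Iteration 2: components of {Bolt,Motor} -> Plate = 1*5 = 5.
Iteration 3: components of {Plate} -> Hub = 5*4 = 20.
Iteration 4: components of {Hub} -> Cap = 20*2 = 40.
Iteration 5: no further components; recursion stops.
Total rows emitted: 6.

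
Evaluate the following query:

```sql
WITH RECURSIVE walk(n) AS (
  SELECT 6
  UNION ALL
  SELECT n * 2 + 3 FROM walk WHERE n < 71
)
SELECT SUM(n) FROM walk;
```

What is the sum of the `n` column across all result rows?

Base: n=6.
Iteration 1: 6 < 71 holds -> n = 6 * 2 + 3 = 15.
Iteration 2: 15 < 71 holds -> n = 15 * 2 + 3 = 33.
Iteration 3: 33 < 71 holds -> n = 33 * 2 + 3 = 69.
Iteration 4: 69 < 71 holds -> n = 69 * 2 + 3 = 141.
Iteration 5: 141 < 71 fails; recursion stops.
SUM(n) = 6 + 15 + 33 + 69 + 141 = 264.

264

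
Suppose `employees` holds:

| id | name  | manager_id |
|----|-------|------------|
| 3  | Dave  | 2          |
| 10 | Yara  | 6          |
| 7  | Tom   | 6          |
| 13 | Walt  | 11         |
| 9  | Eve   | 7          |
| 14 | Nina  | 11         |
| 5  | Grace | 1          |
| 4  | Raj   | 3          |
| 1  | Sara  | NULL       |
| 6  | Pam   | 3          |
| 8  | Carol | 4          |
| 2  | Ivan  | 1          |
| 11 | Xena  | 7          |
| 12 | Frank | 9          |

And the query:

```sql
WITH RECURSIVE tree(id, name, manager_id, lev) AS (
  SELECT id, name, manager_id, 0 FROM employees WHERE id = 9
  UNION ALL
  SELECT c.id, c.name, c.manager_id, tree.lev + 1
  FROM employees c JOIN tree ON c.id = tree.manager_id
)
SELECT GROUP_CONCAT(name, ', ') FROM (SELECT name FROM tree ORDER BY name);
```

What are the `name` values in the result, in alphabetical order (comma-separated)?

Dave, Eve, Ivan, Pam, Sara, Tom

Base: id=9 (Eve), manager_id=7, lev 0.
Iteration 1: join on id=7 -> Tom (id 7, manager_id=6, lev 1).
Iteration 2: join on id=6 -> Pam (id 6, manager_id=3, lev 2).
Iteration 3: join on id=3 -> Dave (id 3, manager_id=2, lev 3).
Iteration 4: join on id=2 -> Ivan (id 2, manager_id=1, lev 4).
Iteration 5: join on id=1 -> Sara (id 1, manager_id=NULL, lev 5).
Iteration 6: manager_id is NULL; no match; recursion stops.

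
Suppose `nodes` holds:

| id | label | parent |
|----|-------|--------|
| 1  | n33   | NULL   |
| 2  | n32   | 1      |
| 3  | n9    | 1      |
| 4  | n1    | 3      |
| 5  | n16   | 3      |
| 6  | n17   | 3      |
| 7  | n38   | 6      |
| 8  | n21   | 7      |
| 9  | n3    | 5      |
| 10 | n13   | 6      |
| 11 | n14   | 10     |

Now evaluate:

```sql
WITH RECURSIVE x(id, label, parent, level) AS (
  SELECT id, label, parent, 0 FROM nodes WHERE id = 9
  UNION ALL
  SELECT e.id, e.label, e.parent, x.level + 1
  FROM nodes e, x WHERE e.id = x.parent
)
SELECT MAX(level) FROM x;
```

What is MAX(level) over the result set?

Base: id=9 (n3), parent=5, level 0.
Iteration 1: join on id=5 -> n16 (id 5, parent=3, level 1).
Iteration 2: join on id=3 -> n9 (id 3, parent=1, level 2).
Iteration 3: join on id=1 -> n33 (id 1, parent=NULL, level 3).
Iteration 4: parent is NULL; no match; recursion stops.
level values: 0, 1, 2, 3; the maximum is 3.

3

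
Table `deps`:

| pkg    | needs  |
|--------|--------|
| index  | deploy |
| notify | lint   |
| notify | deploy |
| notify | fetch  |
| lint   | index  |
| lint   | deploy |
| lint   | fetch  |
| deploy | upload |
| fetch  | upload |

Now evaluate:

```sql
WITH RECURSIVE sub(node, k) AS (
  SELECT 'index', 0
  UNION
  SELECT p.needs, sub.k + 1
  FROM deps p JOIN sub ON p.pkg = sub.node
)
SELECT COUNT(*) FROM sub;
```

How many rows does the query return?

3

Base: (index, k=0).
Iteration 1: edges from {index} -> (deploy, k=1).
Iteration 2: edges from {deploy} -> (upload, k=2).
Iteration 3: no outgoing edges from {upload}; recursion stops.
Total rows emitted: 3.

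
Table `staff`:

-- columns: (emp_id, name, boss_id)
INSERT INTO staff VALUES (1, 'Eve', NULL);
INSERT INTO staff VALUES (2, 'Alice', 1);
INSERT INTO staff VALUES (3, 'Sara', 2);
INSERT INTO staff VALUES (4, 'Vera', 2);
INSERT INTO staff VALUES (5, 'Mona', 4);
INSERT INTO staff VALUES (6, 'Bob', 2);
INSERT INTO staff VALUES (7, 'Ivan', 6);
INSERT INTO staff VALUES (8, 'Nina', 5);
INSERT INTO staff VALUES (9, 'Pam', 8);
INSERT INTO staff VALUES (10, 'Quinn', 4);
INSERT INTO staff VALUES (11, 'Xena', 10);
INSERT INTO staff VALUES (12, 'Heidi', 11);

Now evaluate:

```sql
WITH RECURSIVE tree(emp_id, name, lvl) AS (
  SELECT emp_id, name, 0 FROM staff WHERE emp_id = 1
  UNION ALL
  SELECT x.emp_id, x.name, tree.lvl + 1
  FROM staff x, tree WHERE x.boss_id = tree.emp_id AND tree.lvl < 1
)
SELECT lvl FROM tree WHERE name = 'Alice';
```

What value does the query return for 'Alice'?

1

Base: emp_id=1 (Eve) at lvl 0.
Iteration 1: rows with boss_id in {1} -> Alice (id 2, lvl 1).
Iteration 2: lvl < 1 fails for all current rows; recursion stops.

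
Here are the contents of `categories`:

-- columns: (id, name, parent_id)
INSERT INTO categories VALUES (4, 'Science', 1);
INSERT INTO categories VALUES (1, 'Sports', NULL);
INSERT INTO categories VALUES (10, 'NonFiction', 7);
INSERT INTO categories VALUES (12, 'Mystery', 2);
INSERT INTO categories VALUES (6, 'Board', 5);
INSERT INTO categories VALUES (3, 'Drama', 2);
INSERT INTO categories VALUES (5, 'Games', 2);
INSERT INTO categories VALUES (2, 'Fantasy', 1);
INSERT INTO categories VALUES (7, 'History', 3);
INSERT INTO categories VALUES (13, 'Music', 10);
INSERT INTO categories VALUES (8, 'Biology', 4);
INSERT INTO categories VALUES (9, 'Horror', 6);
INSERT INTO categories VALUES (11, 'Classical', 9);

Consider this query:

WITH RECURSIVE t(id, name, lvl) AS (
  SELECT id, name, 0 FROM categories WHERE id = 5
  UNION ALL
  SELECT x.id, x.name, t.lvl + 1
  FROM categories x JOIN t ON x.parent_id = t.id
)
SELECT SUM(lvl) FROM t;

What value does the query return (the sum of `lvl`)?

6

Base: id=5 (Games) at lvl 0.
Iteration 1: rows with parent_id in {5} -> Board (id 6, lvl 1).
Iteration 2: rows with parent_id in {6} -> Horror (id 9, lvl 2).
Iteration 3: rows with parent_id in {9} -> Classical (id 11, lvl 3).
Iteration 4: no rows with parent_id in {11}; recursion stops.
SUM(lvl) = 0 + 1 + 2 + 3 = 6.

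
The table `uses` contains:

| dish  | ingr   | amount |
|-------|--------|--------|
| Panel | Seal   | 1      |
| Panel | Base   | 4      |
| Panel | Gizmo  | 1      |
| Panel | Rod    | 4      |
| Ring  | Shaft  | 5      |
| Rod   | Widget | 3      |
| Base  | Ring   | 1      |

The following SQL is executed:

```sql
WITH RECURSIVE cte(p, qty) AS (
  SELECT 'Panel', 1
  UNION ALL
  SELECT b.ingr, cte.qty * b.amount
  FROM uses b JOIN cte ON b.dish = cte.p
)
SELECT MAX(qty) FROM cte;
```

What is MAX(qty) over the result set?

20

Base: (Panel, qty=1).
Iteration 1: components of {Panel} -> Base = 1*4 = 4, Gizmo = 1*1 = 1, Rod = 1*4 = 4, Seal = 1*1 = 1.
Iteration 2: components of {Base,Gizmo,Rod,Seal} -> Ring = 4*1 = 4, Widget = 4*3 = 12.
Iteration 3: components of {Ring,Widget} -> Shaft = 4*5 = 20.
Iteration 4: no further components; recursion stops.
qty values: 1, 1, 4, 1, 4, 12, 4, 20; the maximum is 20.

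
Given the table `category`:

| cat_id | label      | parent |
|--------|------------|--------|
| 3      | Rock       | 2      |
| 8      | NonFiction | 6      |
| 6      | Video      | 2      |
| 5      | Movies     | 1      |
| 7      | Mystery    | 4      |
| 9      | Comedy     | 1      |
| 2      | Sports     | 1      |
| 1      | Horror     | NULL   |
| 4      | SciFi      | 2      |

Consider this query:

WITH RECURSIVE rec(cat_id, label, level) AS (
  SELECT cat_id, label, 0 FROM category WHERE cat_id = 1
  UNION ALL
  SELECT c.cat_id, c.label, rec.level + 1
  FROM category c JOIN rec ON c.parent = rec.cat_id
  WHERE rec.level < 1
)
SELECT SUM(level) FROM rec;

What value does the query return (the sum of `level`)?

Base: cat_id=1 (Horror) at level 0.
Iteration 1: rows with parent in {1} -> Sports (id 2, level 1), Movies (id 5, level 1), Comedy (id 9, level 1).
Iteration 2: level < 1 fails for all current rows; recursion stops.
SUM(level) = 0 + 1 + 1 + 1 = 3.

3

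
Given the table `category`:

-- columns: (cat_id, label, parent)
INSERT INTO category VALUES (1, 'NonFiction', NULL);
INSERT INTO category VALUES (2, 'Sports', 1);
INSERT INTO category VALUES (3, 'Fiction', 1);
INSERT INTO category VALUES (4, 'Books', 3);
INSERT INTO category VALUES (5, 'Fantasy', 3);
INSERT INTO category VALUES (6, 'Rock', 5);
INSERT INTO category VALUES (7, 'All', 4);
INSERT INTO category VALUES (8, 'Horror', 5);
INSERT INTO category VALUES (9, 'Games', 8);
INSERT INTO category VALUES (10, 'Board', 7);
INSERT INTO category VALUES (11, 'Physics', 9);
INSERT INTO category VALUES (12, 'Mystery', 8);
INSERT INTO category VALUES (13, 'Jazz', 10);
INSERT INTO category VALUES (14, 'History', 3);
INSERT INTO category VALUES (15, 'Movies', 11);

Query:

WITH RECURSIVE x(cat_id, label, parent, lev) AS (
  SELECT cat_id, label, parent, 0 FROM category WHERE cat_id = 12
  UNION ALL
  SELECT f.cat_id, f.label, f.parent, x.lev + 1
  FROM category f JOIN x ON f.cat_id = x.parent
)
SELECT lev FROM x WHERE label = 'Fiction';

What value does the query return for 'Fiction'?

Base: cat_id=12 (Mystery), parent=8, lev 0.
Iteration 1: join on cat_id=8 -> Horror (id 8, parent=5, lev 1).
Iteration 2: join on cat_id=5 -> Fantasy (id 5, parent=3, lev 2).
Iteration 3: join on cat_id=3 -> Fiction (id 3, parent=1, lev 3).
Iteration 4: join on cat_id=1 -> NonFiction (id 1, parent=NULL, lev 4).
Iteration 5: parent is NULL; no match; recursion stops.

3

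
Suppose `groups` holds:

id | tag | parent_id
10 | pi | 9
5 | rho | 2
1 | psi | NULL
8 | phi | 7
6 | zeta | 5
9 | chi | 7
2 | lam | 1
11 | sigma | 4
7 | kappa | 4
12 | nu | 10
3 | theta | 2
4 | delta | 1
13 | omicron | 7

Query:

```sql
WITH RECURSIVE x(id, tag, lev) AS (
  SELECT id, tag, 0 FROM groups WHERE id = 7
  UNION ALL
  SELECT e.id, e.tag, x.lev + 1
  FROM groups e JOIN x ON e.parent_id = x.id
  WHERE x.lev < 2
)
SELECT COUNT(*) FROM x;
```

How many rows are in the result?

5

Base: id=7 (kappa) at lev 0.
Iteration 1: rows with parent_id in {7} -> phi (id 8, lev 1), chi (id 9, lev 1), omicron (id 13, lev 1).
Iteration 2: rows with parent_id in {8,9,13} -> pi (id 10, lev 2).
Iteration 3: lev < 2 fails for all current rows; recursion stops.
Total rows emitted: 5.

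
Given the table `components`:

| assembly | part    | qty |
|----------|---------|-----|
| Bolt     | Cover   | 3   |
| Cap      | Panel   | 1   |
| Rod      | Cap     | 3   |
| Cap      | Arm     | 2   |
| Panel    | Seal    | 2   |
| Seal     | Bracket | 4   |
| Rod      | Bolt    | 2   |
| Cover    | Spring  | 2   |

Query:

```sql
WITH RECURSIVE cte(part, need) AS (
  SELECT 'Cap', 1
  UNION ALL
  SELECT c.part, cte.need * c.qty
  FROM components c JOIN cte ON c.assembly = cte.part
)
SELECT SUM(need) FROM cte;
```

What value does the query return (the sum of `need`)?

14

Base: (Cap, need=1).
Iteration 1: components of {Cap} -> Arm = 1*2 = 2, Panel = 1*1 = 1.
Iteration 2: components of {Arm,Panel} -> Seal = 1*2 = 2.
Iteration 3: components of {Seal} -> Bracket = 2*4 = 8.
Iteration 4: no further components; recursion stops.
SUM(need) = 1 + 1 + 2 + 2 + 8 = 14.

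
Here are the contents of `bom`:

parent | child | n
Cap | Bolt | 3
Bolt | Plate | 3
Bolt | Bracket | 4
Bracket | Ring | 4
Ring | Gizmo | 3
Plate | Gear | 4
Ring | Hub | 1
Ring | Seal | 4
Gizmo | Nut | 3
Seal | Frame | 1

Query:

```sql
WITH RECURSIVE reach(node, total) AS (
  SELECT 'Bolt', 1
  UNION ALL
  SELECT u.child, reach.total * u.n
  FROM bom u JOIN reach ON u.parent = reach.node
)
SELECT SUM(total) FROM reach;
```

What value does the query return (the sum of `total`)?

372

Base: (Bolt, total=1).
Iteration 1: components of {Bolt} -> Bracket = 1*4 = 4, Plate = 1*3 = 3.
Iteration 2: components of {Bracket,Plate} -> Gear = 3*4 = 12, Ring = 4*4 = 16.
Iteration 3: components of {Gear,Ring} -> Gizmo = 16*3 = 48, Hub = 16*1 = 16, Seal = 16*4 = 64.
Iteration 4: components of {Gizmo,Hub,Seal} -> Frame = 64*1 = 64, Nut = 48*3 = 144.
Iteration 5: no further components; recursion stops.
SUM(total) = 1 + 3 + 4 + 12 + 16 + 48 + 16 + 64 + 144 + 64 = 372.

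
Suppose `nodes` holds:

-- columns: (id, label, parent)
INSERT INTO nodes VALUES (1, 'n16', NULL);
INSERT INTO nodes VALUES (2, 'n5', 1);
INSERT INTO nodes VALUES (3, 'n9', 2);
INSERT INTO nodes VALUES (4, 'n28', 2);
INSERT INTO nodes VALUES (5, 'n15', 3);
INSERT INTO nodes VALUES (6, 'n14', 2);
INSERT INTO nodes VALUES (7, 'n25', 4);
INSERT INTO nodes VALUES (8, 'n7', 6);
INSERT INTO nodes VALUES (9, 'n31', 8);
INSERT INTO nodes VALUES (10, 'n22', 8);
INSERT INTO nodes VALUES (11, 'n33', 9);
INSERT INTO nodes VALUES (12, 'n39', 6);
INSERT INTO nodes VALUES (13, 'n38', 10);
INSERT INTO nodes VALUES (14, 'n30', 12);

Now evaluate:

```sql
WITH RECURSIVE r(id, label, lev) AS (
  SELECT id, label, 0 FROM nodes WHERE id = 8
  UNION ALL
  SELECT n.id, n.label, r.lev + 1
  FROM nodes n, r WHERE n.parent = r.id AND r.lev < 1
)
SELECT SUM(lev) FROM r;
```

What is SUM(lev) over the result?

2

Base: id=8 (n7) at lev 0.
Iteration 1: rows with parent in {8} -> n31 (id 9, lev 1), n22 (id 10, lev 1).
Iteration 2: lev < 1 fails for all current rows; recursion stops.
SUM(lev) = 0 + 1 + 1 = 2.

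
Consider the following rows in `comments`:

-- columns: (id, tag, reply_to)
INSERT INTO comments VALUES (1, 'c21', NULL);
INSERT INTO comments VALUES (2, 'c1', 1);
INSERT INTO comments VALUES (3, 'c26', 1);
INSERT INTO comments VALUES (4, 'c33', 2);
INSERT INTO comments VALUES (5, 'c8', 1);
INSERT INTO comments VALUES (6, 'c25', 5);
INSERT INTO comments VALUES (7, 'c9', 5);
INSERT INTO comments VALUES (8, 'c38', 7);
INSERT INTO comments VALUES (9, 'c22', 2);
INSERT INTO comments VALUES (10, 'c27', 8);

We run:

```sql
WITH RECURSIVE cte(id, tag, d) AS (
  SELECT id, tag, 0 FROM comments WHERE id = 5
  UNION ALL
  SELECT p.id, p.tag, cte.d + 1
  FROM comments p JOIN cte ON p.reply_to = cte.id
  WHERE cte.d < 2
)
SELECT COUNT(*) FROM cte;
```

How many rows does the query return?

Base: id=5 (c8) at d 0.
Iteration 1: rows with reply_to in {5} -> c25 (id 6, d 1), c9 (id 7, d 1).
Iteration 2: rows with reply_to in {6,7} -> c38 (id 8, d 2).
Iteration 3: d < 2 fails for all current rows; recursion stops.
Total rows emitted: 4.

4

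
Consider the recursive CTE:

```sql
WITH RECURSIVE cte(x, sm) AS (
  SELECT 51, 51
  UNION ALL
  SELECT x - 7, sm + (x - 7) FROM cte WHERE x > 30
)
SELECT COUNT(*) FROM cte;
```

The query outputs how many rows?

Base: x=51, sm=51.
Iteration 1: 51 > 30 holds -> x = 51 - 7 = 44, sm = 51 + 44 = 95.
Iteration 2: 44 > 30 holds -> x = 44 - 7 = 37, sm = 95 + 37 = 132.
Iteration 3: 37 > 30 holds -> x = 37 - 7 = 30, sm = 132 + 30 = 162.
Iteration 4: 30 > 30 fails; recursion stops.
Total rows emitted: 4.

4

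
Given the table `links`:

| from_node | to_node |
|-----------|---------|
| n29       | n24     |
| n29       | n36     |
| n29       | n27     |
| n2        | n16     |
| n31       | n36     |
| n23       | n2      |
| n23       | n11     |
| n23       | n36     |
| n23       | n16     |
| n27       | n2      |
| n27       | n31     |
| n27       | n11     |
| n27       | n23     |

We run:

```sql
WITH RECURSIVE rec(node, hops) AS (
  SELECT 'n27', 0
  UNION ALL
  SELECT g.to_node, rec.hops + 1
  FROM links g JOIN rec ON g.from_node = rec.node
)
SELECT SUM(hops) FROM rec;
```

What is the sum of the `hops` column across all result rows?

19

Base: (n27, hops=0).
Iteration 1: edges from {n27} -> (n11, hops=1), (n2, hops=1), (n23, hops=1), (n31, hops=1).
Iteration 2: edges from {n11,n2,n23,n31} -> (n11, hops=2), (n16, hops=2) x2, (n2, hops=2), (n36, hops=2) x2. [UNION ALL keeps all 6 new rows, including repeats]
Iteration 3: edges from {n11,n16,n2,n36} -> (n16, hops=3).
Iteration 4: no outgoing edges from {n16}; recursion stops.
SUM(hops) = 0 + 1 + 1 + 1 + 1 + 2 + 2 + 2 + 2 + 2 + 2 + 3 = 19.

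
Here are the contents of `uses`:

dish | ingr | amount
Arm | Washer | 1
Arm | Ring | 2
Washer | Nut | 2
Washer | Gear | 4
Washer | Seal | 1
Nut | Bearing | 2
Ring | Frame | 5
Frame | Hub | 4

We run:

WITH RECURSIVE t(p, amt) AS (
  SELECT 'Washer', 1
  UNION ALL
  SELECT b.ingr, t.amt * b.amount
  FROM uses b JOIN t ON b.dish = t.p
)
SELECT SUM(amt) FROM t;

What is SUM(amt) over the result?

12

Base: (Washer, amt=1).
Iteration 1: components of {Washer} -> Gear = 1*4 = 4, Nut = 1*2 = 2, Seal = 1*1 = 1.
Iteration 2: components of {Gear,Nut,Seal} -> Bearing = 2*2 = 4.
Iteration 3: no further components; recursion stops.
SUM(amt) = 1 + 2 + 4 + 1 + 4 = 12.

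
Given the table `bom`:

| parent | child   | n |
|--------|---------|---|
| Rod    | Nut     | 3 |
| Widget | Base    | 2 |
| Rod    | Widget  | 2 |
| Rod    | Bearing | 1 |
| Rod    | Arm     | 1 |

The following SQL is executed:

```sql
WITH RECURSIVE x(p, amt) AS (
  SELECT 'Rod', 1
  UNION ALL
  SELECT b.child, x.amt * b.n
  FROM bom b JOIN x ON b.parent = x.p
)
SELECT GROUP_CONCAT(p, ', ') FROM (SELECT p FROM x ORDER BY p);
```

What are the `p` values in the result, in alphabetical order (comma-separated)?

Arm, Base, Bearing, Nut, Rod, Widget

Base: (Rod, amt=1).
Iteration 1: components of {Rod} -> Arm = 1*1 = 1, Bearing = 1*1 = 1, Nut = 1*3 = 3, Widget = 1*2 = 2.
Iteration 2: components of {Arm,Bearing,Nut,Widget} -> Base = 2*2 = 4.
Iteration 3: no further components; recursion stops.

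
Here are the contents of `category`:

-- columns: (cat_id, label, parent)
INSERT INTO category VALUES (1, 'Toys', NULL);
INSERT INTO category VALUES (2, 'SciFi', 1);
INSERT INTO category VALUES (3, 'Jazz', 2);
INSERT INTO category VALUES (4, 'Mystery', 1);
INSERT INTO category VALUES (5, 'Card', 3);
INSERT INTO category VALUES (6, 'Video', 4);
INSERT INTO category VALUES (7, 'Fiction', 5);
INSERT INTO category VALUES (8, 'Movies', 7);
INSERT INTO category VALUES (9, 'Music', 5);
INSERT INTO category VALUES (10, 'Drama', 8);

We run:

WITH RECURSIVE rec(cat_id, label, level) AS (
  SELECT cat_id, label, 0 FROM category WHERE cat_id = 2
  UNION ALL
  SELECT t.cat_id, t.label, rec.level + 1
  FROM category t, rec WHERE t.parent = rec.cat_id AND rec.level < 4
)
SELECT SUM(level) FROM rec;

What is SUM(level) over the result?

13

Base: cat_id=2 (SciFi) at level 0.
Iteration 1: rows with parent in {2} -> Jazz (id 3, level 1).
Iteration 2: rows with parent in {3} -> Card (id 5, level 2).
Iteration 3: rows with parent in {5} -> Fiction (id 7, level 3), Music (id 9, level 3).
Iteration 4: rows with parent in {7,9} -> Movies (id 8, level 4).
Iteration 5: level < 4 fails for all current rows; recursion stops.
SUM(level) = 0 + 1 + 2 + 3 + 3 + 4 = 13.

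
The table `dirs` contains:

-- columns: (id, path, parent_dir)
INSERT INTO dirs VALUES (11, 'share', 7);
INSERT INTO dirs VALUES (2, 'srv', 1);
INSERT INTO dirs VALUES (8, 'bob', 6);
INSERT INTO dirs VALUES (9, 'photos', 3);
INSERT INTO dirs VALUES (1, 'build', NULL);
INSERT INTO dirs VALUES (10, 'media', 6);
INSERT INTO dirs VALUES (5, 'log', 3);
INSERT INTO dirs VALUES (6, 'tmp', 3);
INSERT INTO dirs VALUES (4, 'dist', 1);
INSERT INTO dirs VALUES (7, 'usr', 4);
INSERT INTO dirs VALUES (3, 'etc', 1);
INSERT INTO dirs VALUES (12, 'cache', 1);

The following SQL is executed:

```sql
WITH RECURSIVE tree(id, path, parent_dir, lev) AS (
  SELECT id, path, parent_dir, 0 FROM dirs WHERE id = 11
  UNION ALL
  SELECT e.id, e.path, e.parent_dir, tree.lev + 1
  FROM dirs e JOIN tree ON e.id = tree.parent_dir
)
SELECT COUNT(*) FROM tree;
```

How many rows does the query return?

Base: id=11 (share), parent_dir=7, lev 0.
Iteration 1: join on id=7 -> usr (id 7, parent_dir=4, lev 1).
Iteration 2: join on id=4 -> dist (id 4, parent_dir=1, lev 2).
Iteration 3: join on id=1 -> build (id 1, parent_dir=NULL, lev 3).
Iteration 4: parent_dir is NULL; no match; recursion stops.
Total rows emitted: 4.

4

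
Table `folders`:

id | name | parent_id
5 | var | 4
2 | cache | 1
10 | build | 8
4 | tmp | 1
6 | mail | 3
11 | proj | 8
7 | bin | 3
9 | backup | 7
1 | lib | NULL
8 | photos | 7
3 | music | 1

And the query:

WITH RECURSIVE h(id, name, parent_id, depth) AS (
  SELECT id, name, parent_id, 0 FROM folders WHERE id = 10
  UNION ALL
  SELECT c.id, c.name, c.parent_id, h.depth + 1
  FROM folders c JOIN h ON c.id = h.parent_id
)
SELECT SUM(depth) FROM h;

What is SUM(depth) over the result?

Base: id=10 (build), parent_id=8, depth 0.
Iteration 1: join on id=8 -> photos (id 8, parent_id=7, depth 1).
Iteration 2: join on id=7 -> bin (id 7, parent_id=3, depth 2).
Iteration 3: join on id=3 -> music (id 3, parent_id=1, depth 3).
Iteration 4: join on id=1 -> lib (id 1, parent_id=NULL, depth 4).
Iteration 5: parent_id is NULL; no match; recursion stops.
SUM(depth) = 0 + 1 + 2 + 3 + 4 = 10.

10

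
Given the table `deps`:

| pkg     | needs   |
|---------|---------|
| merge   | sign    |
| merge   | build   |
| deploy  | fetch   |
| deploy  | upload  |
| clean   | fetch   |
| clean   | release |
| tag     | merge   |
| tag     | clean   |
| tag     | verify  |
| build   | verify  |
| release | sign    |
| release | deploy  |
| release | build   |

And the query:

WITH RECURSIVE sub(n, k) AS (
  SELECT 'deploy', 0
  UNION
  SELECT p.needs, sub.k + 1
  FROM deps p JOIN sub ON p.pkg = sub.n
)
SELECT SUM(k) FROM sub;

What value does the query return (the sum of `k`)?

Base: (deploy, k=0).
Iteration 1: edges from {deploy} -> (fetch, k=1), (upload, k=1).
Iteration 2: no outgoing edges from {fetch,upload}; recursion stops.
SUM(k) = 0 + 1 + 1 = 2.

2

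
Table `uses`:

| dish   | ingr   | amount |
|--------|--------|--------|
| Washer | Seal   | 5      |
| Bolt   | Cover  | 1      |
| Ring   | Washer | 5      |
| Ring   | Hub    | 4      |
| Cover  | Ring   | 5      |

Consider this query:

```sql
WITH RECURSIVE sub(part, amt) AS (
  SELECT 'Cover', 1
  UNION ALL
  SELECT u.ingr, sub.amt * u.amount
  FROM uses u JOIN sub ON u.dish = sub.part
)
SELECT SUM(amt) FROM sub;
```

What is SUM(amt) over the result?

Base: (Cover, amt=1).
Iteration 1: components of {Cover} -> Ring = 1*5 = 5.
Iteration 2: components of {Ring} -> Hub = 5*4 = 20, Washer = 5*5 = 25.
Iteration 3: components of {Hub,Washer} -> Seal = 25*5 = 125.
Iteration 4: no further components; recursion stops.
SUM(amt) = 1 + 5 + 25 + 20 + 125 = 176.

176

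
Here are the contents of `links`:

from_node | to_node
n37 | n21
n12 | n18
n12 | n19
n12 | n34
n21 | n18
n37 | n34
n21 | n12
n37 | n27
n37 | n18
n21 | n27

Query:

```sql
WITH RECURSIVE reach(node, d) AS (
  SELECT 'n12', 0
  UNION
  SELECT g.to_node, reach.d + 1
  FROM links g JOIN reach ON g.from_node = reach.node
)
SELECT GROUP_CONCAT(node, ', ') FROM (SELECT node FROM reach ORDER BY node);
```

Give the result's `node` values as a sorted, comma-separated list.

n12, n18, n19, n34

Base: (n12, d=0).
Iteration 1: edges from {n12} -> (n18, d=1), (n19, d=1), (n34, d=1).
Iteration 2: no outgoing edges from {n18,n19,n34}; recursion stops.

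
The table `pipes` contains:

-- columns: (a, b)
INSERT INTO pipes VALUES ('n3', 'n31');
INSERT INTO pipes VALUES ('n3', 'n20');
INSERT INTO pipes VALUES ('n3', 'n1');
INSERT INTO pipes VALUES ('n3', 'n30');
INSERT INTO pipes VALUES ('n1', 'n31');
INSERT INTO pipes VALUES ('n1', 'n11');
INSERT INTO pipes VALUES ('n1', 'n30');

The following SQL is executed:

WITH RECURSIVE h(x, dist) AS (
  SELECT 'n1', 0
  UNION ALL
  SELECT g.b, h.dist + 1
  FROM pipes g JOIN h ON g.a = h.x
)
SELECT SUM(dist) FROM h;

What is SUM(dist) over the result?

Base: (n1, dist=0).
Iteration 1: edges from {n1} -> (n11, dist=1), (n30, dist=1), (n31, dist=1).
Iteration 2: no outgoing edges from {n11,n30,n31}; recursion stops.
SUM(dist) = 0 + 1 + 1 + 1 = 3.

3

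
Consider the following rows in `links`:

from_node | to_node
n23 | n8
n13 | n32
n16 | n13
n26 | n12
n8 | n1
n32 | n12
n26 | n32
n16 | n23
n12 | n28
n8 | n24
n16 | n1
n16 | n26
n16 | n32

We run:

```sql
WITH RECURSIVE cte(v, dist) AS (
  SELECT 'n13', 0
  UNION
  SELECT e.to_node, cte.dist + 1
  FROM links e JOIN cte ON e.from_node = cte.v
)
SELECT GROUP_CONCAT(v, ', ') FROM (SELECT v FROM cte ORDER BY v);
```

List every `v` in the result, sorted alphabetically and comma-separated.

Base: (n13, dist=0).
Iteration 1: edges from {n13} -> (n32, dist=1).
Iteration 2: edges from {n32} -> (n12, dist=2).
Iteration 3: edges from {n12} -> (n28, dist=3).
Iteration 4: no outgoing edges from {n28}; recursion stops.

n12, n13, n28, n32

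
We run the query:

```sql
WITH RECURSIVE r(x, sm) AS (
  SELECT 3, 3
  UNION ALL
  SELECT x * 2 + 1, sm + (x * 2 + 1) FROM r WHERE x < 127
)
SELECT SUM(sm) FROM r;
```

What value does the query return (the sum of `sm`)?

459

Base: x=3, sm=3.
Iteration 1: 3 < 127 holds -> x = 3 * 2 + 1 = 7, sm = 3 + 7 = 10.
Iteration 2: 7 < 127 holds -> x = 7 * 2 + 1 = 15, sm = 10 + 15 = 25.
Iteration 3: 15 < 127 holds -> x = 15 * 2 + 1 = 31, sm = 25 + 31 = 56.
Iteration 4: 31 < 127 holds -> x = 31 * 2 + 1 = 63, sm = 56 + 63 = 119.
Iteration 5: 63 < 127 holds -> x = 63 * 2 + 1 = 127, sm = 119 + 127 = 246.
Iteration 6: 127 < 127 fails; recursion stops.
SUM(sm) = 3 + 10 + 25 + 56 + 119 + 246 = 459.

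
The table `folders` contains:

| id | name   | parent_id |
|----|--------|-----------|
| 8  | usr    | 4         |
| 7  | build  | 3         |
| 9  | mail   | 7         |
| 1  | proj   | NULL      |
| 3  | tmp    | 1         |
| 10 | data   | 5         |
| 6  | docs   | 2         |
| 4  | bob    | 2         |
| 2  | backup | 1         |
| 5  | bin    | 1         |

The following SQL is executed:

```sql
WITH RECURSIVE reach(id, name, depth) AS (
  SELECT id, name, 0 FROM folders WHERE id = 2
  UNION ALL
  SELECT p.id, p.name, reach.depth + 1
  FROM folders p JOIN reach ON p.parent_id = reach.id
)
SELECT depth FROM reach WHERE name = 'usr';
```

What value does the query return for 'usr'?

2

Base: id=2 (backup) at depth 0.
Iteration 1: rows with parent_id in {2} -> bob (id 4, depth 1), docs (id 6, depth 1).
Iteration 2: rows with parent_id in {4,6} -> usr (id 8, depth 2).
Iteration 3: no rows with parent_id in {8}; recursion stops.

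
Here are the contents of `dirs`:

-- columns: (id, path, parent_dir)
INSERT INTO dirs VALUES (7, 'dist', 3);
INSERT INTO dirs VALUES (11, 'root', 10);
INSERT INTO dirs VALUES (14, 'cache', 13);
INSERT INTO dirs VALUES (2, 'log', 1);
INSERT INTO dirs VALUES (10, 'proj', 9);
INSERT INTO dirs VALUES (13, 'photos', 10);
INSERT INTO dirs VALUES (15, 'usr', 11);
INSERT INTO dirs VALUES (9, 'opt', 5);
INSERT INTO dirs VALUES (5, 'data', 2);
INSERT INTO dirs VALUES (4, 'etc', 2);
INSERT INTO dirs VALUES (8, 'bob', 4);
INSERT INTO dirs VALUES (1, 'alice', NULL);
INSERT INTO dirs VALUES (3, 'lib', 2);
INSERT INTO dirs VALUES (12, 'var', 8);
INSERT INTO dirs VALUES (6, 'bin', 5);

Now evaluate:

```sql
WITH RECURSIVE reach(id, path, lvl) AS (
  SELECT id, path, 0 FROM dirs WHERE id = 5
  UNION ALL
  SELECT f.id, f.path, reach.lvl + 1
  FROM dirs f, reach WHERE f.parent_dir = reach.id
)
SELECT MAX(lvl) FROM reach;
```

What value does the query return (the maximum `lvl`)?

Base: id=5 (data) at lvl 0.
Iteration 1: rows with parent_dir in {5} -> bin (id 6, lvl 1), opt (id 9, lvl 1).
Iteration 2: rows with parent_dir in {6,9} -> proj (id 10, lvl 2).
Iteration 3: rows with parent_dir in {10} -> root (id 11, lvl 3), photos (id 13, lvl 3).
Iteration 4: rows with parent_dir in {11,13} -> cache (id 14, lvl 4), usr (id 15, lvl 4).
Iteration 5: no rows with parent_dir in {14,15}; recursion stops.
lvl values: 0, 1, 1, 2, 3, 3, 4, 4; the maximum is 4.

4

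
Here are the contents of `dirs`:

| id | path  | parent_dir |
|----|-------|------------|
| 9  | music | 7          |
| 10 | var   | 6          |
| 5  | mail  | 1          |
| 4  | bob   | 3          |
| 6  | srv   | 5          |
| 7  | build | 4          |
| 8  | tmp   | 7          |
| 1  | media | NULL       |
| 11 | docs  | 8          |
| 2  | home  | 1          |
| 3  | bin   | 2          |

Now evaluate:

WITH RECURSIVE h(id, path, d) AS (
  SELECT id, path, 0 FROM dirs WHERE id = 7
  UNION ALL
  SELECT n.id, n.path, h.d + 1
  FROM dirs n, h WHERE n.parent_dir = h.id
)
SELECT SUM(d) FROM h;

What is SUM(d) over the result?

Base: id=7 (build) at d 0.
Iteration 1: rows with parent_dir in {7} -> tmp (id 8, d 1), music (id 9, d 1).
Iteration 2: rows with parent_dir in {8,9} -> docs (id 11, d 2).
Iteration 3: no rows with parent_dir in {11}; recursion stops.
SUM(d) = 0 + 1 + 1 + 2 = 4.

4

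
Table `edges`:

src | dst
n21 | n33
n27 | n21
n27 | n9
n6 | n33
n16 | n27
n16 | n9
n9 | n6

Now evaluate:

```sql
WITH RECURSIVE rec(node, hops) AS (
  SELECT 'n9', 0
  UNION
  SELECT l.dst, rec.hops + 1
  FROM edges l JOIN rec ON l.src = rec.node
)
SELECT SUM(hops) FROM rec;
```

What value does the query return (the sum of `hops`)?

Base: (n9, hops=0).
Iteration 1: edges from {n9} -> (n6, hops=1).
Iteration 2: edges from {n6} -> (n33, hops=2).
Iteration 3: no outgoing edges from {n33}; recursion stops.
SUM(hops) = 0 + 1 + 2 = 3.

3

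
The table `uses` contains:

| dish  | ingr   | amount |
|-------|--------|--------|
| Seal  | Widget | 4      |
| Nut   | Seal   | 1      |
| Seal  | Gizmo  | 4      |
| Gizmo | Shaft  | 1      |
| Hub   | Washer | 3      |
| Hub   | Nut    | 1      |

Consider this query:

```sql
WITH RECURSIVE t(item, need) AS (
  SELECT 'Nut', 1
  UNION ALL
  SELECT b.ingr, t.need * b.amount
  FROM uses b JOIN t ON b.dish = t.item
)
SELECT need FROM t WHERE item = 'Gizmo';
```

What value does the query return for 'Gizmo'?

Base: (Nut, need=1).
Iteration 1: components of {Nut} -> Seal = 1*1 = 1.
Iteration 2: components of {Seal} -> Gizmo = 1*4 = 4, Widget = 1*4 = 4.
Iteration 3: components of {Gizmo,Widget} -> Shaft = 4*1 = 4.
Iteration 4: no further components; recursion stops.

4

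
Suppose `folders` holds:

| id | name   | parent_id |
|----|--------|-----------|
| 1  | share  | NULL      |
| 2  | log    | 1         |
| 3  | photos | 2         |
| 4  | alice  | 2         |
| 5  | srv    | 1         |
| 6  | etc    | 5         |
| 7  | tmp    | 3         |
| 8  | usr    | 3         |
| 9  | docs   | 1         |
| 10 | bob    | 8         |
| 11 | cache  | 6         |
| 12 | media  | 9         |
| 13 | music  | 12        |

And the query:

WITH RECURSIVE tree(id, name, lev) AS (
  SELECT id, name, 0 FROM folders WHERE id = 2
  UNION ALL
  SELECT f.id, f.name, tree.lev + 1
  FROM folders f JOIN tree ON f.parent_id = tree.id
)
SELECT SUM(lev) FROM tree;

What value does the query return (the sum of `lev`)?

Base: id=2 (log) at lev 0.
Iteration 1: rows with parent_id in {2} -> photos (id 3, lev 1), alice (id 4, lev 1).
Iteration 2: rows with parent_id in {3,4} -> tmp (id 7, lev 2), usr (id 8, lev 2).
Iteration 3: rows with parent_id in {7,8} -> bob (id 10, lev 3).
Iteration 4: no rows with parent_id in {10}; recursion stops.
SUM(lev) = 0 + 1 + 1 + 2 + 2 + 3 = 9.

9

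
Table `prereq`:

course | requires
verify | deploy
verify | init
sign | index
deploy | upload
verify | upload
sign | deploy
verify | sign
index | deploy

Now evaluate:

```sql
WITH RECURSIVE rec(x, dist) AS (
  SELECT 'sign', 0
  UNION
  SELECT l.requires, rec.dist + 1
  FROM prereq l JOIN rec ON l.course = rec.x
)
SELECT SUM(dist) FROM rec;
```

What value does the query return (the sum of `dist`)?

9

Base: (sign, dist=0).
Iteration 1: edges from {sign} -> (deploy, dist=1), (index, dist=1).
Iteration 2: edges from {deploy,index} -> (deploy, dist=2), (upload, dist=2).
Iteration 3: edges from {deploy,upload} -> (upload, dist=3).
Iteration 4: no outgoing edges from {upload}; recursion stops.
SUM(dist) = 0 + 1 + 1 + 2 + 2 + 3 = 9.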